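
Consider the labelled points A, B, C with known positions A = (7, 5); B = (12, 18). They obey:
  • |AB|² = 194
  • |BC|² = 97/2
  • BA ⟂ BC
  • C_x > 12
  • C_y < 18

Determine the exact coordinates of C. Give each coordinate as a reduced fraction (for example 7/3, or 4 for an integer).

1. C_x = 37/2  [[BA ⟂ BC ⇒ -5x-13y+294=0] ∩ [|C−(12, 18)|²=97/2]]
2. C_y = 31/2  [[BA ⟂ BC ⇒ -5x-13y+294=0] ∩ [|C−(12, 18)|²=97/2]]
   so C = (37/2, 31/2)

C = (37/2, 31/2)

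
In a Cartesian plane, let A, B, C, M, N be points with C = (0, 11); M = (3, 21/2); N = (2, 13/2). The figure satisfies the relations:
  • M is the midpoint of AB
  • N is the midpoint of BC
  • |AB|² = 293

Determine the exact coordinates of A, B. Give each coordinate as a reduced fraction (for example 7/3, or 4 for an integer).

1. B_x = 4  [B = 2·N−C = 2·(2, 13/2)−(0, 11)]
2. B_y = 2  [B = 2·N−C = 2·(2, 13/2)−(0, 11)]
   so B = (4, 2)
3. A_x = 2  [A = 2·M−B = 2·(3, 21/2)−(4, 2)]
4. A_y = 19  [A = 2·M−B = 2·(3, 21/2)−(4, 2)]
   so A = (2, 19)

A = (2, 19)
B = (4, 2)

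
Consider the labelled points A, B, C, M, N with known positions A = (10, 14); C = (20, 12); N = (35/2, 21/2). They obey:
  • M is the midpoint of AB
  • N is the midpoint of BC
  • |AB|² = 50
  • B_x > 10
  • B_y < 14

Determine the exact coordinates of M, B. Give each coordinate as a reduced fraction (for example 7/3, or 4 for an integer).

M = (25/2, 23/2)
B = (15, 9)

1. B_x = 15  [B = 2·N−C = 2·(35/2, 21/2)−(20, 12)]
2. B_y = 9  [B = 2·N−C = 2·(35/2, 21/2)−(20, 12)]
   so B = (15, 9)
3. M_x = 25/2  [2·M = A+B = (10, 14)+(15, 9)]
4. M_y = 23/2  [2·M = A+B = (10, 14)+(15, 9)]
   so M = (25/2, 23/2)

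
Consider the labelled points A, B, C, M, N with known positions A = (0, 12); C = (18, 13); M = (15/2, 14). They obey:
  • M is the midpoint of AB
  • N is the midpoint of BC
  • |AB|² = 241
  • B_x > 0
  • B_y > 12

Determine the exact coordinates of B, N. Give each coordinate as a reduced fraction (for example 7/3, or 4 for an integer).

1. B_x = 15  [B = 2·M−A = 2·(15/2, 14)−(0, 12)]
2. B_y = 16  [B = 2·M−A = 2·(15/2, 14)−(0, 12)]
   so B = (15, 16)
3. N_x = 33/2  [2·N = B+C = (15, 16)+(18, 13)]
4. N_y = 29/2  [2·N = B+C = (15, 16)+(18, 13)]
   so N = (33/2, 29/2)

B = (15, 16)
N = (33/2, 29/2)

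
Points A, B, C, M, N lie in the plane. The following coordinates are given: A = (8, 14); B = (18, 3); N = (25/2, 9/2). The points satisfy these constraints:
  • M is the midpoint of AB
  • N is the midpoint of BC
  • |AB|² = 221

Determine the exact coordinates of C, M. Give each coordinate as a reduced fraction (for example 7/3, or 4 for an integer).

1. M_x = 13  [2·M = A+B = (8, 14)+(18, 3)]
2. M_y = 17/2  [2·M = A+B = (8, 14)+(18, 3)]
   so M = (13, 17/2)
3. C_x = 7  [C = 2·N−B = 2·(25/2, 9/2)−(18, 3)]
4. C_y = 6  [C = 2·N−B = 2·(25/2, 9/2)−(18, 3)]
   so C = (7, 6)

C = (7, 6)
M = (13, 17/2)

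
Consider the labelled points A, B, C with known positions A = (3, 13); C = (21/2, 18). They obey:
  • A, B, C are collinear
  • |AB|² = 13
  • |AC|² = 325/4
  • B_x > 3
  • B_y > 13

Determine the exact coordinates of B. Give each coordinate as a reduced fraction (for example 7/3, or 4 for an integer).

1. B_x = 6  [[A, B, C are collinear ⇒ 5x-15/2y+165/2=0] ∩ [|B−(3, 13)|²=13]]
2. B_y = 15  [[A, B, C are collinear ⇒ 5x-15/2y+165/2=0] ∩ [|B−(3, 13)|²=13]]
   so B = (6, 15)

B = (6, 15)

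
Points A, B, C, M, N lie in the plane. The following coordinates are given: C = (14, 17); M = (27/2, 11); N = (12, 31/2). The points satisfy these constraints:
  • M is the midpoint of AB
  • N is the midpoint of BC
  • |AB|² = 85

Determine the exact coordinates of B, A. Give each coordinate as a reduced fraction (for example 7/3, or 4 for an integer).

1. B_x = 10  [B = 2·N−C = 2·(12, 31/2)−(14, 17)]
2. B_y = 14  [B = 2·N−C = 2·(12, 31/2)−(14, 17)]
   so B = (10, 14)
3. A_x = 17  [A = 2·M−B = 2·(27/2, 11)−(10, 14)]
4. A_y = 8  [A = 2·M−B = 2·(27/2, 11)−(10, 14)]
   so A = (17, 8)

B = (10, 14)
A = (17, 8)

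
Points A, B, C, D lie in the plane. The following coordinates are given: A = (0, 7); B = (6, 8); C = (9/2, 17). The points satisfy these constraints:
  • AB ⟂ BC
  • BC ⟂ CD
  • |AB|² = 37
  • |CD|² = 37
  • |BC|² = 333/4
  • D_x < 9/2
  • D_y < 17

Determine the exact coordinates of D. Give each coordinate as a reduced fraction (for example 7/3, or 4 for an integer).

1. D_x = -3/2  [[BC ⟂ CD ⇒ -3/2x+9y-585/4=0] ∩ [|D−(9/2, 17)|²=37]]
2. D_y = 16  [[BC ⟂ CD ⇒ -3/2x+9y-585/4=0] ∩ [|D−(9/2, 17)|²=37]]
   so D = (-3/2, 16)

D = (-3/2, 16)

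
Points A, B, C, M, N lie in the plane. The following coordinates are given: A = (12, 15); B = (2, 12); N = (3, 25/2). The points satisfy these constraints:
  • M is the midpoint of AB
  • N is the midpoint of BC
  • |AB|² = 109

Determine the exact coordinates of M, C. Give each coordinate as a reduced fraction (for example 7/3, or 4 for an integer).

M = (7, 27/2)
C = (4, 13)

1. M_x = 7  [2·M = A+B = (12, 15)+(2, 12)]
2. M_y = 27/2  [2·M = A+B = (12, 15)+(2, 12)]
   so M = (7, 27/2)
3. C_x = 4  [C = 2·N−B = 2·(3, 25/2)−(2, 12)]
4. C_y = 13  [C = 2·N−B = 2·(3, 25/2)−(2, 12)]
   so C = (4, 13)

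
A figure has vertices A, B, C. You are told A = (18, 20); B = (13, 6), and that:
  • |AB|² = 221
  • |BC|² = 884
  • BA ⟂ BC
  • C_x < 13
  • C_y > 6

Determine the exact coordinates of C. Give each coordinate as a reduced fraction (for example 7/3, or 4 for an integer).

C = (-15, 16)

1. C_x = -15  [[BA ⟂ BC ⇒ 5x+14y-149=0] ∩ [|C−(13, 6)|²=884]]
2. C_y = 16  [[BA ⟂ BC ⇒ 5x+14y-149=0] ∩ [|C−(13, 6)|²=884]]
   so C = (-15, 16)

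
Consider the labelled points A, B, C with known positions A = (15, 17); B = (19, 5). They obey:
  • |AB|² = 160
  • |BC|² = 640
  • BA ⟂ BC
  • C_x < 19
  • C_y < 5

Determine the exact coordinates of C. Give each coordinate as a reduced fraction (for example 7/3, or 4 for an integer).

1. C_x = -5  [[BA ⟂ BC ⇒ -4x+12y+16=0] ∩ [|C−(19, 5)|²=640]]
2. C_y = -3  [[BA ⟂ BC ⇒ -4x+12y+16=0] ∩ [|C−(19, 5)|²=640]]
   so C = (-5, -3)

C = (-5, -3)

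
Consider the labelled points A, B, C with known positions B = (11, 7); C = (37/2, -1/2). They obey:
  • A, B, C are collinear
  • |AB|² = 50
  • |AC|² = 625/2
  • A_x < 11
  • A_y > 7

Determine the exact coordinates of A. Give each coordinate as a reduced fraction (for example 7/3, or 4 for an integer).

1. A_x = 6  [[A, B, C are collinear ⇒ 15/2x+15/2y-135=0] ∩ [|A−(11, 7)|²=50]]
2. A_y = 12  [[A, B, C are collinear ⇒ 15/2x+15/2y-135=0] ∩ [|A−(11, 7)|²=50]]
   so A = (6, 12)

A = (6, 12)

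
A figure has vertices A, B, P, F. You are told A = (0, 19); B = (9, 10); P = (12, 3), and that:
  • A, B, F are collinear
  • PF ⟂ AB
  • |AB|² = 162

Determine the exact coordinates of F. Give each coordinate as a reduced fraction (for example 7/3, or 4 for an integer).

1. F_x = 14  [[A, B, F are collinear ⇒ 9x+9y-171=0] ∩ [PF ⟂ AB ⇒ 9x-9y-81=0]]
2. F_y = 5  [[A, B, F are collinear ⇒ 9x+9y-171=0] ∩ [PF ⟂ AB ⇒ 9x-9y-81=0]]
   so F = (14, 5)

F = (14, 5)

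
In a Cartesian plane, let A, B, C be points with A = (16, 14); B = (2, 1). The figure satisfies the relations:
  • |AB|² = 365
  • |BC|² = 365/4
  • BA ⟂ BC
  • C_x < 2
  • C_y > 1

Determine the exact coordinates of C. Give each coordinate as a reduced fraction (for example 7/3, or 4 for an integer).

1. C_x = -9/2  [[BA ⟂ BC ⇒ 14x+13y-41=0] ∩ [|C−(2, 1)|²=365/4]]
2. C_y = 8  [[BA ⟂ BC ⇒ 14x+13y-41=0] ∩ [|C−(2, 1)|²=365/4]]
   so C = (-9/2, 8)

C = (-9/2, 8)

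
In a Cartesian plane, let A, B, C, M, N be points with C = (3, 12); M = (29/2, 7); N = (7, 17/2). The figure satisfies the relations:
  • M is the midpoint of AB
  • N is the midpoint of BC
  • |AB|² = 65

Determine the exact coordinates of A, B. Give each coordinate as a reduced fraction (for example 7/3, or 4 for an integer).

A = (18, 9)
B = (11, 5)

1. B_x = 11  [B = 2·N−C = 2·(7, 17/2)−(3, 12)]
2. B_y = 5  [B = 2·N−C = 2·(7, 17/2)−(3, 12)]
   so B = (11, 5)
3. A_x = 18  [A = 2·M−B = 2·(29/2, 7)−(11, 5)]
4. A_y = 9  [A = 2·M−B = 2·(29/2, 7)−(11, 5)]
   so A = (18, 9)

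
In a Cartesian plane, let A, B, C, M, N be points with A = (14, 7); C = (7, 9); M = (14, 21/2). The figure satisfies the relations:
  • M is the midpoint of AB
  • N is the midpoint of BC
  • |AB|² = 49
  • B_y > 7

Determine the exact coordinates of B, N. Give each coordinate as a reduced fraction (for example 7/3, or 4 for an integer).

1. B_x = 14  [B = 2·M−A = 2·(14, 21/2)−(14, 7)]
2. B_y = 14  [B = 2·M−A = 2·(14, 21/2)−(14, 7)]
   so B = (14, 14)
3. N_x = 21/2  [2·N = B+C = (14, 14)+(7, 9)]
4. N_y = 23/2  [2·N = B+C = (14, 14)+(7, 9)]
   so N = (21/2, 23/2)

B = (14, 14)
N = (21/2, 23/2)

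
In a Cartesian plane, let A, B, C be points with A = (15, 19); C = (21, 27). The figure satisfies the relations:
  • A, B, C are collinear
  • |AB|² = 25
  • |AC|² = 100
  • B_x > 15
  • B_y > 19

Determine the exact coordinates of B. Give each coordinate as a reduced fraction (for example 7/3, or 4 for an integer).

B = (18, 23)

1. B_x = 18  [[A, B, C are collinear ⇒ 8x-6y-6=0] ∩ [|B−(15, 19)|²=25]]
2. B_y = 23  [[A, B, C are collinear ⇒ 8x-6y-6=0] ∩ [|B−(15, 19)|²=25]]
   so B = (18, 23)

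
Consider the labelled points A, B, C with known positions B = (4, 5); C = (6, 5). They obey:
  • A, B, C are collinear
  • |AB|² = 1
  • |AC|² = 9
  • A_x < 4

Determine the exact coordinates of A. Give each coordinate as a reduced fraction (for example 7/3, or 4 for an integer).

1. A_x = 3  [[A, B, C are collinear ⇒ 2y-10=0] ∩ [|A−(4, 5)|²=1]]
2. A_y = 5  [[A, B, C are collinear ⇒ 2y-10=0] ∩ [|A−(4, 5)|²=1]]
   so A = (3, 5)

A = (3, 5)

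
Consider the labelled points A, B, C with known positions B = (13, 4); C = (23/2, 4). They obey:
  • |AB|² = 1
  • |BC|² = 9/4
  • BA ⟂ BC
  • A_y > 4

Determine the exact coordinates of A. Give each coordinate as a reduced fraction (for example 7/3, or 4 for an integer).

1. A_x = 13  [[BA ⟂ BC ⇒ -3/2x+39/2=0] ∩ [|A−(13, 4)|²=1]]
2. A_y = 5  [[BA ⟂ BC ⇒ -3/2x+39/2=0] ∩ [|A−(13, 4)|²=1]]
   so A = (13, 5)

A = (13, 5)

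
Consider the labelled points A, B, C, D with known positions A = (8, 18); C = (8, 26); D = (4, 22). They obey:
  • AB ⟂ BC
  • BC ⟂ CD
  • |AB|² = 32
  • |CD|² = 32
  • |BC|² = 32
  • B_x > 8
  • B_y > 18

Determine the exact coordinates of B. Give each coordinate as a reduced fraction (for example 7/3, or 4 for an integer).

B = (12, 22)

1. B_x = 12  [[BC ⟂ CD ⇒ 4x+4y-136=0] ∩ [|B−(8, 18)|²=32]]
2. B_y = 22  [[BC ⟂ CD ⇒ 4x+4y-136=0] ∩ [|B−(8, 18)|²=32]]
   so B = (12, 22)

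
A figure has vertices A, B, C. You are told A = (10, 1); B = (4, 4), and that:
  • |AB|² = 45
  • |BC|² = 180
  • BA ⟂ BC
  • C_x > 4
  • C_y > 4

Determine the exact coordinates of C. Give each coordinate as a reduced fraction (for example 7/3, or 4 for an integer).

1. C_x = 10  [[BA ⟂ BC ⇒ 6x-3y-12=0] ∩ [|C−(4, 4)|²=180]]
2. C_y = 16  [[BA ⟂ BC ⇒ 6x-3y-12=0] ∩ [|C−(4, 4)|²=180]]
   so C = (10, 16)

C = (10, 16)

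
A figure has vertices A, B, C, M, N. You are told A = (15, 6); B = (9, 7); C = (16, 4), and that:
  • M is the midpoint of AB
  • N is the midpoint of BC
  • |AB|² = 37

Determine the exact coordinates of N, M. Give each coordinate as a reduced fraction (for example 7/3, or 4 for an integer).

N = (25/2, 11/2)
M = (12, 13/2)

1. M_x = 12  [2·M = A+B = (15, 6)+(9, 7)]
2. M_y = 13/2  [2·M = A+B = (15, 6)+(9, 7)]
   so M = (12, 13/2)
3. N_x = 25/2  [2·N = B+C = (9, 7)+(16, 4)]
4. N_y = 11/2  [2·N = B+C = (9, 7)+(16, 4)]
   so N = (25/2, 11/2)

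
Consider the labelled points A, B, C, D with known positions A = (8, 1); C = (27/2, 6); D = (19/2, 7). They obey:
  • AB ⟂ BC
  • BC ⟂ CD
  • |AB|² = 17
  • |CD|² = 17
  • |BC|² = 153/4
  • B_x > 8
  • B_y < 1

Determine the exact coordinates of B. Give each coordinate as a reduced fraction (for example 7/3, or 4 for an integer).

1. B_x = 12  [[BC ⟂ CD ⇒ 4x-1y-48=0] ∩ [|B−(8, 1)|²=17]]
2. B_y = 0  [[BC ⟂ CD ⇒ 4x-1y-48=0] ∩ [|B−(8, 1)|²=17]]
   so B = (12, 0)

B = (12, 0)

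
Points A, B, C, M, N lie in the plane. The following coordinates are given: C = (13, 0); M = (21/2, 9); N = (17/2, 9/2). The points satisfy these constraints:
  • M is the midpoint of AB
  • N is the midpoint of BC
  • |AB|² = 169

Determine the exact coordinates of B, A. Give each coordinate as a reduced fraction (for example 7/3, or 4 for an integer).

1. B_x = 4  [B = 2·N−C = 2·(17/2, 9/2)−(13, 0)]
2. B_y = 9  [B = 2·N−C = 2·(17/2, 9/2)−(13, 0)]
   so B = (4, 9)
3. A_x = 17  [A = 2·M−B = 2·(21/2, 9)−(4, 9)]
4. A_y = 9  [A = 2·M−B = 2·(21/2, 9)−(4, 9)]
   so A = (17, 9)

B = (4, 9)
A = (17, 9)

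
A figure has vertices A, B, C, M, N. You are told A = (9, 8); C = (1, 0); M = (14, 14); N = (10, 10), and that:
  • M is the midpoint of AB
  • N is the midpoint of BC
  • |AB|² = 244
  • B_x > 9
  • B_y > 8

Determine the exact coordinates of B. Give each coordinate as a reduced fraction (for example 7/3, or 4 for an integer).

B = (19, 20)

1. B_x = 19  [B = 2·M−A = 2·(14, 14)−(9, 8)]
2. B_y = 20  [B = 2·M−A = 2·(14, 14)−(9, 8)]
   so B = (19, 20)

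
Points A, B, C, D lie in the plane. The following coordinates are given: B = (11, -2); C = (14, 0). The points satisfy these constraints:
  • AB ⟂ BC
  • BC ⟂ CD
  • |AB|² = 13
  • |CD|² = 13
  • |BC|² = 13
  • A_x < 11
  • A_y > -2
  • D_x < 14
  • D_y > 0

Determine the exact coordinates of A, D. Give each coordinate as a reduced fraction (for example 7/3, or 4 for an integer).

A = (9, 1)
D = (12, 3)

1. A_x = 9  [[AB ⟂ BC ⇒ -3x-2y+29=0] ∩ [|A−(11, -2)|²=13]]
2. A_y = 1  [[AB ⟂ BC ⇒ -3x-2y+29=0] ∩ [|A−(11, -2)|²=13]]
   so A = (9, 1)
3. D_x = 12  [[BC ⟂ CD ⇒ 3x+2y-42=0] ∩ [|D−(14, 0)|²=13]]
4. D_y = 3  [[BC ⟂ CD ⇒ 3x+2y-42=0] ∩ [|D−(14, 0)|²=13]]
   so D = (12, 3)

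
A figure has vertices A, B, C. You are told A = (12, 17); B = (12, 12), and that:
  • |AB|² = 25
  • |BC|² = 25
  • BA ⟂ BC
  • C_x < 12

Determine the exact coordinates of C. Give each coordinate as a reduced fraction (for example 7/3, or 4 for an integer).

C = (7, 12)

1. C_x = 7  [[BA ⟂ BC ⇒ 5y-60=0] ∩ [|C−(12, 12)|²=25]]
2. C_y = 12  [[BA ⟂ BC ⇒ 5y-60=0] ∩ [|C−(12, 12)|²=25]]
   so C = (7, 12)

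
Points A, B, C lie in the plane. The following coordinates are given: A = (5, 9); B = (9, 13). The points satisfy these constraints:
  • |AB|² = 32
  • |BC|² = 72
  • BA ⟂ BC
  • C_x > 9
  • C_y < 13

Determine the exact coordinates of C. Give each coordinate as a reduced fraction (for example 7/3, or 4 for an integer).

1. C_x = 15  [[BA ⟂ BC ⇒ -4x-4y+88=0] ∩ [|C−(9, 13)|²=72]]
2. C_y = 7  [[BA ⟂ BC ⇒ -4x-4y+88=0] ∩ [|C−(9, 13)|²=72]]
   so C = (15, 7)

C = (15, 7)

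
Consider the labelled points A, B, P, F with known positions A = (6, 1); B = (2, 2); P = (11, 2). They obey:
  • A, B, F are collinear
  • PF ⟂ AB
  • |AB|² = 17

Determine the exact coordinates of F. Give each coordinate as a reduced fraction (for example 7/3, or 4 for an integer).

F = (178/17, -2/17)

1. F_x = 178/17  [[A, B, F are collinear ⇒ -1x-4y+10=0] ∩ [PF ⟂ AB ⇒ -4x+1y+42=0]]
2. F_y = -2/17  [[A, B, F are collinear ⇒ -1x-4y+10=0] ∩ [PF ⟂ AB ⇒ -4x+1y+42=0]]
   so F = (178/17, -2/17)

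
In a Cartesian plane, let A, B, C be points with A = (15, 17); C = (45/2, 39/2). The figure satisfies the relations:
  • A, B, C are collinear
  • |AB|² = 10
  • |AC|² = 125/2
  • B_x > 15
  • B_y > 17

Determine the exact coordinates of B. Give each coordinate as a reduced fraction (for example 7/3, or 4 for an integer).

1. B_x = 18  [[A, B, C are collinear ⇒ 5/2x-15/2y+90=0] ∩ [|B−(15, 17)|²=10]]
2. B_y = 18  [[A, B, C are collinear ⇒ 5/2x-15/2y+90=0] ∩ [|B−(15, 17)|²=10]]
   so B = (18, 18)

B = (18, 18)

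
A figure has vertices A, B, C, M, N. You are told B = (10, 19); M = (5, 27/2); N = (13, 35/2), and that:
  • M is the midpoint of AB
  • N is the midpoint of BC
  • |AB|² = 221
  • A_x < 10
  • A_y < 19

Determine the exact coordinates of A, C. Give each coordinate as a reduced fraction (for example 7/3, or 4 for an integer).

1. A_x = 0  [A = 2·M−B = 2·(5, 27/2)−(10, 19)]
2. A_y = 8  [A = 2·M−B = 2·(5, 27/2)−(10, 19)]
   so A = (0, 8)
3. C_x = 16  [C = 2·N−B = 2·(13, 35/2)−(10, 19)]
4. C_y = 16  [C = 2·N−B = 2·(13, 35/2)−(10, 19)]
   so C = (16, 16)

A = (0, 8)
C = (16, 16)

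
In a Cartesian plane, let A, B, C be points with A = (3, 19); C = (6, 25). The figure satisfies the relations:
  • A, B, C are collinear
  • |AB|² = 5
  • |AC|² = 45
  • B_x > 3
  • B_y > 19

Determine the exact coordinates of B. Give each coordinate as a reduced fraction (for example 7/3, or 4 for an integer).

1. B_x = 4  [[A, B, C are collinear ⇒ 6x-3y+39=0] ∩ [|B−(3, 19)|²=5]]
2. B_y = 21  [[A, B, C are collinear ⇒ 6x-3y+39=0] ∩ [|B−(3, 19)|²=5]]
   so B = (4, 21)

B = (4, 21)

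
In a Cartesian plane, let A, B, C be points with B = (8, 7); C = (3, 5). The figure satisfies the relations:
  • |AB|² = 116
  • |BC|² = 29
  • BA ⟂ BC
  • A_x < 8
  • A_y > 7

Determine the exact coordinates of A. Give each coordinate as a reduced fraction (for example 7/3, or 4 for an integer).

1. A_x = 4  [[BA ⟂ BC ⇒ -5x-2y+54=0] ∩ [|A−(8, 7)|²=116]]
2. A_y = 17  [[BA ⟂ BC ⇒ -5x-2y+54=0] ∩ [|A−(8, 7)|²=116]]
   so A = (4, 17)

A = (4, 17)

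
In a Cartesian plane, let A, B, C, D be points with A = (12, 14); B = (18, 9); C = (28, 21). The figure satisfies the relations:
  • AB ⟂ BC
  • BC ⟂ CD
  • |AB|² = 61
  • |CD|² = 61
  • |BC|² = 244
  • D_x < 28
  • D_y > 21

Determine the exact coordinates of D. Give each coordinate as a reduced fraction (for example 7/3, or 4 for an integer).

1. D_x = 22  [[BC ⟂ CD ⇒ 10x+12y-532=0] ∩ [|D−(28, 21)|²=61]]
2. D_y = 26  [[BC ⟂ CD ⇒ 10x+12y-532=0] ∩ [|D−(28, 21)|²=61]]
   so D = (22, 26)

D = (22, 26)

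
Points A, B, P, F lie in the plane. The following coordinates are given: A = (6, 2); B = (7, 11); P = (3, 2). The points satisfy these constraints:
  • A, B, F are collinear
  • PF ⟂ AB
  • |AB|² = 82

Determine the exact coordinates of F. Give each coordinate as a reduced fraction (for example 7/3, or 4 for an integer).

1. F_x = 489/82  [[A, B, F are collinear ⇒ -9x+1y+52=0] ∩ [PF ⟂ AB ⇒ 1x+9y-21=0]]
2. F_y = 137/82  [[A, B, F are collinear ⇒ -9x+1y+52=0] ∩ [PF ⟂ AB ⇒ 1x+9y-21=0]]
   so F = (489/82, 137/82)

F = (489/82, 137/82)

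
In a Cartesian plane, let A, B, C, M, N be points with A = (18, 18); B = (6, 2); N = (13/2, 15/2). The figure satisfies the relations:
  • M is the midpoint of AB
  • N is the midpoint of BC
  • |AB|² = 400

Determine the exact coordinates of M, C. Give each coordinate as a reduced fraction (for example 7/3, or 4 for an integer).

M = (12, 10)
C = (7, 13)

1. M_x = 12  [2·M = A+B = (18, 18)+(6, 2)]
2. M_y = 10  [2·M = A+B = (18, 18)+(6, 2)]
   so M = (12, 10)
3. C_x = 7  [C = 2·N−B = 2·(13/2, 15/2)−(6, 2)]
4. C_y = 13  [C = 2·N−B = 2·(13/2, 15/2)−(6, 2)]
   so C = (7, 13)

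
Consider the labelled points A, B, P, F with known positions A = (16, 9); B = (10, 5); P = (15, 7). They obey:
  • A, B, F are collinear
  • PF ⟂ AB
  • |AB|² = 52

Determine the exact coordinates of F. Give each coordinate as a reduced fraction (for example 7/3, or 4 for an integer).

1. F_x = 187/13  [[A, B, F are collinear ⇒ 4x-6y-10=0] ∩ [PF ⟂ AB ⇒ -6x-4y+118=0]]
2. F_y = 103/13  [[A, B, F are collinear ⇒ 4x-6y-10=0] ∩ [PF ⟂ AB ⇒ -6x-4y+118=0]]
   so F = (187/13, 103/13)

F = (187/13, 103/13)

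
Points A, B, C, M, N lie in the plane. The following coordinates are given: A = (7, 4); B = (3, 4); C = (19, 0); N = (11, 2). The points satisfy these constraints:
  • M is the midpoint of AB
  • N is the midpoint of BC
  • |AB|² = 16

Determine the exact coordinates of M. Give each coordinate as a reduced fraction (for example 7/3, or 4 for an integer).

M = (5, 4)

1. M_x = 5  [2·M = A+B = (7, 4)+(3, 4)]
2. M_y = 4  [2·M = A+B = (7, 4)+(3, 4)]
   so M = (5, 4)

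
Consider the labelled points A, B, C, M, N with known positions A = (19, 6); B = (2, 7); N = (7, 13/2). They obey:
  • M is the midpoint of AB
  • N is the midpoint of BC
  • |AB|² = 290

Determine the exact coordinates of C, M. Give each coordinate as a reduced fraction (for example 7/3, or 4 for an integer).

C = (12, 6)
M = (21/2, 13/2)

1. M_x = 21/2  [2·M = A+B = (19, 6)+(2, 7)]
2. M_y = 13/2  [2·M = A+B = (19, 6)+(2, 7)]
   so M = (21/2, 13/2)
3. C_x = 12  [C = 2·N−B = 2·(7, 13/2)−(2, 7)]
4. C_y = 6  [C = 2·N−B = 2·(7, 13/2)−(2, 7)]
   so C = (12, 6)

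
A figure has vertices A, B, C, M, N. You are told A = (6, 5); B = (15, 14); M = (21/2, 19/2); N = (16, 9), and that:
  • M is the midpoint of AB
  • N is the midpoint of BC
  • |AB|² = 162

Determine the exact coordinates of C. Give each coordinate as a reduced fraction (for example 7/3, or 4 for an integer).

C = (17, 4)

1. C_x = 17  [C = 2·N−B = 2·(16, 9)−(15, 14)]
2. C_y = 4  [C = 2·N−B = 2·(16, 9)−(15, 14)]
   so C = (17, 4)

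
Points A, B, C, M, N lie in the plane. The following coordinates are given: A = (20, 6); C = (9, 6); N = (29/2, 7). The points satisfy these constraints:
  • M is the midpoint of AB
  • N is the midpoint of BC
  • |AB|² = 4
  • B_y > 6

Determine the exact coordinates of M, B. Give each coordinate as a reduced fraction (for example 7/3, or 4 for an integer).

1. B_x = 20  [B = 2·N−C = 2·(29/2, 7)−(9, 6)]
2. B_y = 8  [B = 2·N−C = 2·(29/2, 7)−(9, 6)]
   so B = (20, 8)
3. M_x = 20  [2·M = A+B = (20, 6)+(20, 8)]
4. M_y = 7  [2·M = A+B = (20, 6)+(20, 8)]
   so M = (20, 7)

M = (20, 7)
B = (20, 8)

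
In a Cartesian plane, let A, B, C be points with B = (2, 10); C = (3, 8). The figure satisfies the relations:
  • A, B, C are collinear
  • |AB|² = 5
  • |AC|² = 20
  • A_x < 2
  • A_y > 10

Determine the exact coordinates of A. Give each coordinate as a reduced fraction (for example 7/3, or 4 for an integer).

A = (1, 12)

1. A_x = 1  [[A, B, C are collinear ⇒ 2x+1y-14=0] ∩ [|A−(2, 10)|²=5]]
2. A_y = 12  [[A, B, C are collinear ⇒ 2x+1y-14=0] ∩ [|A−(2, 10)|²=5]]
   so A = (1, 12)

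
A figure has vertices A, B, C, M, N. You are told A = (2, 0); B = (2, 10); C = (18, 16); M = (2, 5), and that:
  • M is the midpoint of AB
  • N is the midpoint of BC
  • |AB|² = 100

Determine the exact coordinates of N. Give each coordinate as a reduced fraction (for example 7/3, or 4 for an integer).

1. N_x = 10  [2·N = B+C = (2, 10)+(18, 16)]
2. N_y = 13  [2·N = B+C = (2, 10)+(18, 16)]
   so N = (10, 13)

N = (10, 13)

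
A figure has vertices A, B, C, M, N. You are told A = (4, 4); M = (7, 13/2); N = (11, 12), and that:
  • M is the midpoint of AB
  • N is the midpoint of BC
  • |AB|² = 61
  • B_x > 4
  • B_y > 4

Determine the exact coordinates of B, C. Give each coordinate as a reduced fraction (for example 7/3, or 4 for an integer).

B = (10, 9)
C = (12, 15)

1. B_x = 10  [B = 2·M−A = 2·(7, 13/2)−(4, 4)]
2. B_y = 9  [B = 2·M−A = 2·(7, 13/2)−(4, 4)]
   so B = (10, 9)
3. C_x = 12  [C = 2·N−B = 2·(11, 12)−(10, 9)]
4. C_y = 15  [C = 2·N−B = 2·(11, 12)−(10, 9)]
   so C = (12, 15)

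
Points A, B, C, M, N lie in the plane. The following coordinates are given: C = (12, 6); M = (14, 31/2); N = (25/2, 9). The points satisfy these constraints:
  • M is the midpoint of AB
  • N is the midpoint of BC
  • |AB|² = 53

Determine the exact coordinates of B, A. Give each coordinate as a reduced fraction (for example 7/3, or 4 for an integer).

1. B_x = 13  [B = 2·N−C = 2·(25/2, 9)−(12, 6)]
2. B_y = 12  [B = 2·N−C = 2·(25/2, 9)−(12, 6)]
   so B = (13, 12)
3. A_x = 15  [A = 2·M−B = 2·(14, 31/2)−(13, 12)]
4. A_y = 19  [A = 2·M−B = 2·(14, 31/2)−(13, 12)]
   so A = (15, 19)

B = (13, 12)
A = (15, 19)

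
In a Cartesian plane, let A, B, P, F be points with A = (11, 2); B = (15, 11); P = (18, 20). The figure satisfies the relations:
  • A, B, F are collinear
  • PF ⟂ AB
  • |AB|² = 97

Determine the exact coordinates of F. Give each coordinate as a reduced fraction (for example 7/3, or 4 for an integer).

F = (1827/97, 1904/97)

1. F_x = 1827/97  [[A, B, F are collinear ⇒ -9x+4y+91=0] ∩ [PF ⟂ AB ⇒ 4x+9y-252=0]]
2. F_y = 1904/97  [[A, B, F are collinear ⇒ -9x+4y+91=0] ∩ [PF ⟂ AB ⇒ 4x+9y-252=0]]
   so F = (1827/97, 1904/97)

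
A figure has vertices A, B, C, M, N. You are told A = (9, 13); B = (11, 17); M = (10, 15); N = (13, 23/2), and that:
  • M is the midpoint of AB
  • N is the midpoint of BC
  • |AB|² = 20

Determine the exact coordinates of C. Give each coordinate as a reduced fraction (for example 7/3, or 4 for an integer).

1. C_x = 15  [C = 2·N−B = 2·(13, 23/2)−(11, 17)]
2. C_y = 6  [C = 2·N−B = 2·(13, 23/2)−(11, 17)]
   so C = (15, 6)

C = (15, 6)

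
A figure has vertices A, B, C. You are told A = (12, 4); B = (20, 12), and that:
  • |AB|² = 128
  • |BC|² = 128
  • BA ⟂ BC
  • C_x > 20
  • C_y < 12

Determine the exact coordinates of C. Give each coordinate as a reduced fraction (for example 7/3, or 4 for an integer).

C = (28, 4)

1. C_x = 28  [[BA ⟂ BC ⇒ -8x-8y+256=0] ∩ [|C−(20, 12)|²=128]]
2. C_y = 4  [[BA ⟂ BC ⇒ -8x-8y+256=0] ∩ [|C−(20, 12)|²=128]]
   so C = (28, 4)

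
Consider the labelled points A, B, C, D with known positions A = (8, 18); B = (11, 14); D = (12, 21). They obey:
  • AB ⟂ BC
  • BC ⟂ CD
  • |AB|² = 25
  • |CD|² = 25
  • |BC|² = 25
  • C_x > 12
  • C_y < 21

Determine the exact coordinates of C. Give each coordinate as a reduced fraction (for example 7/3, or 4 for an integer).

C = (15, 17)

1. C_x = 15  [[AB ⟂ BC ⇒ 3x-4y+23=0] ∩ [|C−(12, 21)|²=25]]
2. C_y = 17  [[AB ⟂ BC ⇒ 3x-4y+23=0] ∩ [|C−(12, 21)|²=25]]
   so C = (15, 17)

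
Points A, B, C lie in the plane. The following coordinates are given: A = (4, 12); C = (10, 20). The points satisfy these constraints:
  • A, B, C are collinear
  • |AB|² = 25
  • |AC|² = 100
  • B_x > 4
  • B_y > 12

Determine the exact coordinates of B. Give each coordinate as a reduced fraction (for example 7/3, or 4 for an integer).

1. B_x = 7  [[A, B, C are collinear ⇒ 8x-6y+40=0] ∩ [|B−(4, 12)|²=25]]
2. B_y = 16  [[A, B, C are collinear ⇒ 8x-6y+40=0] ∩ [|B−(4, 12)|²=25]]
   so B = (7, 16)

B = (7, 16)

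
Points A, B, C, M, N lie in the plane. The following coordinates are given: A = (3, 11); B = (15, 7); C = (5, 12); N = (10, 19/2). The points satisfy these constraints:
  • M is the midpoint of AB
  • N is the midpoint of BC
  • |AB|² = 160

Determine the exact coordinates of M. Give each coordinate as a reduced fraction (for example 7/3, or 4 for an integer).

1. M_x = 9  [2·M = A+B = (3, 11)+(15, 7)]
2. M_y = 9  [2·M = A+B = (3, 11)+(15, 7)]
   so M = (9, 9)

M = (9, 9)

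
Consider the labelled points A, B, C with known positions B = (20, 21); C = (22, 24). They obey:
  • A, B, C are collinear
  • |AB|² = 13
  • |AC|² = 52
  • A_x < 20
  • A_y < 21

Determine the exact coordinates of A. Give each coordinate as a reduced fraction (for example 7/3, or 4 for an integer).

1. A_x = 18  [[A, B, C are collinear ⇒ -3x+2y+18=0] ∩ [|A−(20, 21)|²=13]]
2. A_y = 18  [[A, B, C are collinear ⇒ -3x+2y+18=0] ∩ [|A−(20, 21)|²=13]]
   so A = (18, 18)

A = (18, 18)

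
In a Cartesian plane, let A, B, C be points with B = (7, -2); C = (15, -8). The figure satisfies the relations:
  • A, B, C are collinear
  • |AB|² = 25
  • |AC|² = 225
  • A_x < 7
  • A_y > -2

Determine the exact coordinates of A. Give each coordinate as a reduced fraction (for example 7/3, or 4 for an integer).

1. A_x = 3  [[A, B, C are collinear ⇒ 6x+8y-26=0] ∩ [|A−(7, -2)|²=25]]
2. A_y = 1  [[A, B, C are collinear ⇒ 6x+8y-26=0] ∩ [|A−(7, -2)|²=25]]
   so A = (3, 1)

A = (3, 1)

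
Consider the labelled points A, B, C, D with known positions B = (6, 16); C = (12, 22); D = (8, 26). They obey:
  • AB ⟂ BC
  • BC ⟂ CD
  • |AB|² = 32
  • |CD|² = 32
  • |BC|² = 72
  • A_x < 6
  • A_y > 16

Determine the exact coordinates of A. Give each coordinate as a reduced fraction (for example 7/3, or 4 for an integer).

1. A_x = 2  [[AB ⟂ BC ⇒ -6x-6y+132=0] ∩ [|A−(6, 16)|²=32]]
2. A_y = 20  [[AB ⟂ BC ⇒ -6x-6y+132=0] ∩ [|A−(6, 16)|²=32]]
   so A = (2, 20)

A = (2, 20)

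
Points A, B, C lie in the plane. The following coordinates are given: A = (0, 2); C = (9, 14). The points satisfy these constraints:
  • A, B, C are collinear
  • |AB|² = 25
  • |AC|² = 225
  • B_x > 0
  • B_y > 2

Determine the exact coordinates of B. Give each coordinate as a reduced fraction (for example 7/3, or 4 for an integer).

1. B_x = 3  [[A, B, C are collinear ⇒ 12x-9y+18=0] ∩ [|B−(0, 2)|²=25]]
2. B_y = 6  [[A, B, C are collinear ⇒ 12x-9y+18=0] ∩ [|B−(0, 2)|²=25]]
   so B = (3, 6)

B = (3, 6)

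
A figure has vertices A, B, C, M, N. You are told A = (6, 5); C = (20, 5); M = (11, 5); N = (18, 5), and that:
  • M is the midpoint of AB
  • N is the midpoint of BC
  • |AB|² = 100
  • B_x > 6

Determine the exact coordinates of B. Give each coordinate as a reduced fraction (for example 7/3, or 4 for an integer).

1. B_x = 16  [B = 2·M−A = 2·(11, 5)−(6, 5)]
2. B_y = 5  [B = 2·M−A = 2·(11, 5)−(6, 5)]
   so B = (16, 5)

B = (16, 5)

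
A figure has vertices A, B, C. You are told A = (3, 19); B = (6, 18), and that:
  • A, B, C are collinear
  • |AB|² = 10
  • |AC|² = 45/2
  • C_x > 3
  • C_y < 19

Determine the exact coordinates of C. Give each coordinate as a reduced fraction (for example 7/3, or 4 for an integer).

C = (15/2, 35/2)

1. C_x = 15/2  [[A, B, C are collinear ⇒ 1x+3y-60=0] ∩ [|C−(3, 19)|²=45/2]]
2. C_y = 35/2  [[A, B, C are collinear ⇒ 1x+3y-60=0] ∩ [|C−(3, 19)|²=45/2]]
   so C = (15/2, 35/2)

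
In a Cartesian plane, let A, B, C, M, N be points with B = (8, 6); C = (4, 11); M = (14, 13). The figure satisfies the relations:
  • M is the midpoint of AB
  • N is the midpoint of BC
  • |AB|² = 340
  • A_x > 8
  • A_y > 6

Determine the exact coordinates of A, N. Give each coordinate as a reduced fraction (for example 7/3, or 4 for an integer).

A = (20, 20)
N = (6, 17/2)

1. A_x = 20  [A = 2·M−B = 2·(14, 13)−(8, 6)]
2. A_y = 20  [A = 2·M−B = 2·(14, 13)−(8, 6)]
   so A = (20, 20)
3. N_x = 6  [2·N = B+C = (8, 6)+(4, 11)]
4. N_y = 17/2  [2·N = B+C = (8, 6)+(4, 11)]
   so N = (6, 17/2)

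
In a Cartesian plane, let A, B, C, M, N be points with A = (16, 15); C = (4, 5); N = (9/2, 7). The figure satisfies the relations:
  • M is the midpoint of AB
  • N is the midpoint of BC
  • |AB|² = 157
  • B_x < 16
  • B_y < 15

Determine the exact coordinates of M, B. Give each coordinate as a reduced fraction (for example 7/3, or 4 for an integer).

M = (21/2, 12)
B = (5, 9)

1. B_x = 5  [B = 2·N−C = 2·(9/2, 7)−(4, 5)]
2. B_y = 9  [B = 2·N−C = 2·(9/2, 7)−(4, 5)]
   so B = (5, 9)
3. M_x = 21/2  [2·M = A+B = (16, 15)+(5, 9)]
4. M_y = 12  [2·M = A+B = (16, 15)+(5, 9)]
   so M = (21/2, 12)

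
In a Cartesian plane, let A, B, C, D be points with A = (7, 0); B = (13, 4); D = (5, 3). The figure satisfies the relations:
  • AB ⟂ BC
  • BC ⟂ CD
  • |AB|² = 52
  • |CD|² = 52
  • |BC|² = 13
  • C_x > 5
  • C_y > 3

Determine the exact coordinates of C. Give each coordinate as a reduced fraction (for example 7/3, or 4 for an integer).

1. C_x = 11  [[AB ⟂ BC ⇒ 6x+4y-94=0] ∩ [|C−(5, 3)|²=52]]
2. C_y = 7  [[AB ⟂ BC ⇒ 6x+4y-94=0] ∩ [|C−(5, 3)|²=52]]
   so C = (11, 7)

C = (11, 7)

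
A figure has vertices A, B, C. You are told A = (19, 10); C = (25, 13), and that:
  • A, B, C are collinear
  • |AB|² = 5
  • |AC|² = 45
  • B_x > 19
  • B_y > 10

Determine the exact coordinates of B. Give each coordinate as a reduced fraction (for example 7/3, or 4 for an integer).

B = (21, 11)

1. B_x = 21  [[A, B, C are collinear ⇒ 3x-6y+3=0] ∩ [|B−(19, 10)|²=5]]
2. B_y = 11  [[A, B, C are collinear ⇒ 3x-6y+3=0] ∩ [|B−(19, 10)|²=5]]
   so B = (21, 11)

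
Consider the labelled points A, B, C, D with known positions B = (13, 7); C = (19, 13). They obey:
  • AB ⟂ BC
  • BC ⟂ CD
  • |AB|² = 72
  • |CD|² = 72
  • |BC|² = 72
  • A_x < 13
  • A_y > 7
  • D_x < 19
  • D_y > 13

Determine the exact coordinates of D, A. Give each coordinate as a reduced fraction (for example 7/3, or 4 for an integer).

D = (13, 19)
A = (7, 13)

1. D_x = 13  [[BC ⟂ CD ⇒ 6x+6y-192=0] ∩ [|D−(19, 13)|²=72]]
2. D_y = 19  [[BC ⟂ CD ⇒ 6x+6y-192=0] ∩ [|D−(19, 13)|²=72]]
   so D = (13, 19)
3. A_x = 7  [[AB ⟂ BC ⇒ -6x-6y+120=0] ∩ [|A−(13, 7)|²=72]]
4. A_y = 13  [[AB ⟂ BC ⇒ -6x-6y+120=0] ∩ [|A−(13, 7)|²=72]]
   so A = (7, 13)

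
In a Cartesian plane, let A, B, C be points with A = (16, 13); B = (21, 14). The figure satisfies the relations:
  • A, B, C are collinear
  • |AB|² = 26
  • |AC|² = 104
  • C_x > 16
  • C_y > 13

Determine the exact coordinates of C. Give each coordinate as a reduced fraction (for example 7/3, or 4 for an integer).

C = (26, 15)

1. C_x = 26  [[A, B, C are collinear ⇒ -1x+5y-49=0] ∩ [|C−(16, 13)|²=104]]
2. C_y = 15  [[A, B, C are collinear ⇒ -1x+5y-49=0] ∩ [|C−(16, 13)|²=104]]
   so C = (26, 15)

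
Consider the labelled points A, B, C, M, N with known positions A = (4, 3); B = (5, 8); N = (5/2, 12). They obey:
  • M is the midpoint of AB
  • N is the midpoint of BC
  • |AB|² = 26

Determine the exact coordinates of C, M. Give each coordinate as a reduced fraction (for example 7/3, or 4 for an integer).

1. M_x = 9/2  [2·M = A+B = (4, 3)+(5, 8)]
2. M_y = 11/2  [2·M = A+B = (4, 3)+(5, 8)]
   so M = (9/2, 11/2)
3. C_x = 0  [C = 2·N−B = 2·(5/2, 12)−(5, 8)]
4. C_y = 16  [C = 2·N−B = 2·(5/2, 12)−(5, 8)]
   so C = (0, 16)

C = (0, 16)
M = (9/2, 11/2)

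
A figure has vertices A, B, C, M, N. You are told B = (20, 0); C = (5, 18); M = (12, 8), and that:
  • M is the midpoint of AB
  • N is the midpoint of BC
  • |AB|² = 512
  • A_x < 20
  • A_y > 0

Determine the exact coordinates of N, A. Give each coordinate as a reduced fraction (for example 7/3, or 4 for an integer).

N = (25/2, 9)
A = (4, 16)

1. A_x = 4  [A = 2·M−B = 2·(12, 8)−(20, 0)]
2. A_y = 16  [A = 2·M−B = 2·(12, 8)−(20, 0)]
   so A = (4, 16)
3. N_x = 25/2  [2·N = B+C = (20, 0)+(5, 18)]
4. N_y = 9  [2·N = B+C = (20, 0)+(5, 18)]
   so N = (25/2, 9)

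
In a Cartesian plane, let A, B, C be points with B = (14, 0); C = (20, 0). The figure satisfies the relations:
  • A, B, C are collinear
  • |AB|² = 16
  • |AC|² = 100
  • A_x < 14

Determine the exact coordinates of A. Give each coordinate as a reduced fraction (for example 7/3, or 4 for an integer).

A = (10, 0)

1. A_x = 10  [[A, B, C are collinear ⇒ 6y=0] ∩ [|A−(14, 0)|²=16]]
2. A_y = 0  [[A, B, C are collinear ⇒ 6y=0] ∩ [|A−(14, 0)|²=16]]
   so A = (10, 0)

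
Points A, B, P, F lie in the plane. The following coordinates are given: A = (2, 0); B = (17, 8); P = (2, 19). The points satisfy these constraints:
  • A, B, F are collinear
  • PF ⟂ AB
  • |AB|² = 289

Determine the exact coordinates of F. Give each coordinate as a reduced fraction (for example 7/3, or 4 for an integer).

1. F_x = 2858/289  [[A, B, F are collinear ⇒ -8x+15y+16=0] ∩ [PF ⟂ AB ⇒ 15x+8y-182=0]]
2. F_y = 1216/289  [[A, B, F are collinear ⇒ -8x+15y+16=0] ∩ [PF ⟂ AB ⇒ 15x+8y-182=0]]
   so F = (2858/289, 1216/289)

F = (2858/289, 1216/289)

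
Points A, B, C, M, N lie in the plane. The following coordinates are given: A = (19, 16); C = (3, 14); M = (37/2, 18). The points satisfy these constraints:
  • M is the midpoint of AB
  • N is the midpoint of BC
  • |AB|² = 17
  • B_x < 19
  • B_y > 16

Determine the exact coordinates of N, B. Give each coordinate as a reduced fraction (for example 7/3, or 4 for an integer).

1. B_x = 18  [B = 2·M−A = 2·(37/2, 18)−(19, 16)]
2. B_y = 20  [B = 2·M−A = 2·(37/2, 18)−(19, 16)]
   so B = (18, 20)
3. N_x = 21/2  [2·N = B+C = (18, 20)+(3, 14)]
4. N_y = 17  [2·N = B+C = (18, 20)+(3, 14)]
   so N = (21/2, 17)

N = (21/2, 17)
B = (18, 20)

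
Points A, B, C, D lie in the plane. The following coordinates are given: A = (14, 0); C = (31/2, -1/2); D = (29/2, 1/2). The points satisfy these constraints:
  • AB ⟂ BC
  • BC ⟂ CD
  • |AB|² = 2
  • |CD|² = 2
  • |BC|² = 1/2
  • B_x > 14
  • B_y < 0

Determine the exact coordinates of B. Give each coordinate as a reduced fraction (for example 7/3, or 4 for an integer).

B = (15, -1)

1. B_x = 15  [[BC ⟂ CD ⇒ 1x-1y-16=0] ∩ [|B−(14, 0)|²=2]]
2. B_y = -1  [[BC ⟂ CD ⇒ 1x-1y-16=0] ∩ [|B−(14, 0)|²=2]]
   so B = (15, -1)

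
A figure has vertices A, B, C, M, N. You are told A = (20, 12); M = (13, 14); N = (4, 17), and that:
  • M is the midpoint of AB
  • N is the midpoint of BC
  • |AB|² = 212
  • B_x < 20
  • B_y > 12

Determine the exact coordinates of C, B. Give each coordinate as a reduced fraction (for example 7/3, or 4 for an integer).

1. B_x = 6  [B = 2·M−A = 2·(13, 14)−(20, 12)]
2. B_y = 16  [B = 2·M−A = 2·(13, 14)−(20, 12)]
   so B = (6, 16)
3. C_x = 2  [C = 2·N−B = 2·(4, 17)−(6, 16)]
4. C_y = 18  [C = 2·N−B = 2·(4, 17)−(6, 16)]
   so C = (2, 18)

C = (2, 18)
B = (6, 16)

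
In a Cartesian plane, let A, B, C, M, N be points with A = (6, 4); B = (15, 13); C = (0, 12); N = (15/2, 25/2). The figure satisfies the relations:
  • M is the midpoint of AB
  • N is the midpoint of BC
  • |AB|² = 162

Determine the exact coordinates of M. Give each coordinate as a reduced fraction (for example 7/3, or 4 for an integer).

M = (21/2, 17/2)

1. M_x = 21/2  [2·M = A+B = (6, 4)+(15, 13)]
2. M_y = 17/2  [2·M = A+B = (6, 4)+(15, 13)]
   so M = (21/2, 17/2)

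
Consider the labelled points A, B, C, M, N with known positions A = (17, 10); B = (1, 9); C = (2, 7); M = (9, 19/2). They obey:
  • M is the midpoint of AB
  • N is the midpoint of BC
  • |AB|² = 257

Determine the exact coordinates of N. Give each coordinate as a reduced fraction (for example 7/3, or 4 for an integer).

N = (3/2, 8)

1. N_x = 3/2  [2·N = B+C = (1, 9)+(2, 7)]
2. N_y = 8  [2·N = B+C = (1, 9)+(2, 7)]
   so N = (3/2, 8)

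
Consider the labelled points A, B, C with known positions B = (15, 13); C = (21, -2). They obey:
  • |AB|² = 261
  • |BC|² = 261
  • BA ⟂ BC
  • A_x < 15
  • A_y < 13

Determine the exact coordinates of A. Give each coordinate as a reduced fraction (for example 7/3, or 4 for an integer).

A = (0, 7)

1. A_x = 0  [[BA ⟂ BC ⇒ 6x-15y+105=0] ∩ [|A−(15, 13)|²=261]]
2. A_y = 7  [[BA ⟂ BC ⇒ 6x-15y+105=0] ∩ [|A−(15, 13)|²=261]]
   so A = (0, 7)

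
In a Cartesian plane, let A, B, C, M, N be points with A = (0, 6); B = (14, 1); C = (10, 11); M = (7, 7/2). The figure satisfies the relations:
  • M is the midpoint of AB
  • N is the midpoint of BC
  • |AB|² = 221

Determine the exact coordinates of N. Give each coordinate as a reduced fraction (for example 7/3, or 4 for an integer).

N = (12, 6)

1. N_x = 12  [2·N = B+C = (14, 1)+(10, 11)]
2. N_y = 6  [2·N = B+C = (14, 1)+(10, 11)]
   so N = (12, 6)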